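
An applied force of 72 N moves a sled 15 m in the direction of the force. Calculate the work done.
W = F·d = (72)(15) = 1080 J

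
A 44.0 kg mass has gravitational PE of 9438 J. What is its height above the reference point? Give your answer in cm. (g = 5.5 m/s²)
h = PE/(mg) = 9438.0/(44.0·5.5) = 39.0 m = 3900 cm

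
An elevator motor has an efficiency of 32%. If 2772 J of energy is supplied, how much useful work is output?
W_out = η·W_in = 0.32·2772 = 887.04 J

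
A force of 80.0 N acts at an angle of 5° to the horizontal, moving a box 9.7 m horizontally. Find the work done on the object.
W = F·d·cosθ = (80.0)(9.7)cos(5°) = 773.0 J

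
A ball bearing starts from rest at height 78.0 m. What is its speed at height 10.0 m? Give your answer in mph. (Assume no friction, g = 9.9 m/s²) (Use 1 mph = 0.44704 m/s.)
mgh₁ = mgh₂ + ½mv² ⇒ v = √(2g(h₁−h₂)) = √(2·9.9·68.0) = 36.6933 m/s = 82.08 mph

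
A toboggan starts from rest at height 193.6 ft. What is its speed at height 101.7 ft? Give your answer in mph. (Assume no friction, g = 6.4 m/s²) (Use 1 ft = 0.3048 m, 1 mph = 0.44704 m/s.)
Convert to SI: h₁−h₂ = 28.0111 m
mgh₁ = mgh₂ + ½mv² ⇒ v = √(2g(h₁−h₂)) = √(2·6.4·28.0111) = 18.9352 m/s = 42.36 mph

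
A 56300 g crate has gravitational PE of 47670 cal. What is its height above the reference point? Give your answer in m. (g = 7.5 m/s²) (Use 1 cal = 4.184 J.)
Convert to SI: m = 56.3 kg, PE = 199451 J
h = PE/(mg) = 199451/(56.3·7.5) = 472.4 m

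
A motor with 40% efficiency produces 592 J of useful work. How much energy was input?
W_in = W_out/η = 592/0.4 = 1480 J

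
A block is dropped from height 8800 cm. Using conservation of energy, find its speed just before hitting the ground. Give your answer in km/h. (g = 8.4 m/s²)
Convert to SI: h = 88.0 m
mgh = ½mv² ⇒ v = √(2gh) = √(2·8.4·88.0) = 38.45 m/s = 138.4 km/h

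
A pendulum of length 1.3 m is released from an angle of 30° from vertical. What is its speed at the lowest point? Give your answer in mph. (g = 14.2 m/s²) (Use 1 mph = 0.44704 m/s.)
h = L(1 − cosθ) = 1.3(1 − cos30°) = 0.174167 m
v = √(2gh) = √(2·14.2·0.174167) = 2.22404 m/s = 4.975 mph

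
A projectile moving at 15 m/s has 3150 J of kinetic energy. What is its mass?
m = 2·KE/v² = 2·3150/(15)² = 28.0 kg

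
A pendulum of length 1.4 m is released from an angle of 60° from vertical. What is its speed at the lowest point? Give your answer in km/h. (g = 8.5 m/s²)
h = L(1 − cosθ) = 1.4(1 − cos60°) = 0.7 m
v = √(2gh) = √(2·8.5·0.7) = 3.44964 m/s = 12.42 km/h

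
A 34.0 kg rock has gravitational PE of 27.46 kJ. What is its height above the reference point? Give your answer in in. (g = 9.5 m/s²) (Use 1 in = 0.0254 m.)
Convert to SI: m = 34.0 kg, PE = 27460.0 J
h = PE/(mg) = 27460.0/(34.0·9.5) = 85.0155 m = 3347 in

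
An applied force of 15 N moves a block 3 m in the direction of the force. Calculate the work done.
W = F·d = (15)(3) = 45.0 J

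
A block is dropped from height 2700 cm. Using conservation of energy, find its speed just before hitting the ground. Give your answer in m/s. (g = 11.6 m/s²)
Convert to SI: h = 27.0 m
mgh = ½mv² ⇒ v = √(2gh) = √(2·11.6·27.0) = 25.03 m/s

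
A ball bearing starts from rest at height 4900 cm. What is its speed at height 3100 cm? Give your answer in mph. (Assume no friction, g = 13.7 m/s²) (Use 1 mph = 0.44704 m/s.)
Convert to SI: h₁−h₂ = 18.0 m
mgh₁ = mgh₂ + ½mv² ⇒ v = √(2g(h₁−h₂)) = √(2·13.7·18.0) = 22.2081 m/s = 49.68 mph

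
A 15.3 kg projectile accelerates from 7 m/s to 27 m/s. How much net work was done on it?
W = ΔKE = ½m(v₂² − v₁²) = ½(15.3)(27² − 7²) = 5202.0 J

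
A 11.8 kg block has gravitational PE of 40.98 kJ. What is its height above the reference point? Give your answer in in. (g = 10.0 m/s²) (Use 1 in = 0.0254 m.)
Convert to SI: m = 11.8 kg, PE = 40980.0 J
h = PE/(mg) = 40980.0/(11.8·10.0) = 347.288 m = 13670 in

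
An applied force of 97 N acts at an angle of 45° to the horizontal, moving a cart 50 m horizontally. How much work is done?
W = F·d·cosθ = (97)(50)cos(45°) = 3429 J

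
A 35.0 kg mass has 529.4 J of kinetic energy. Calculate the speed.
v = √(2·KE/m) = √(2·529.4/35.0) = 5.5 m/s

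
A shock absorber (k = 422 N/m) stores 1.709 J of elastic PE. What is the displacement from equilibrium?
x = √(2·PE/k) = √(2·1.709/422) = 0.09 m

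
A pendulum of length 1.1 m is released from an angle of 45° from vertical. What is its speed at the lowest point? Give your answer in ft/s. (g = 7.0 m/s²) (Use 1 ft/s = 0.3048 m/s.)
h = L(1 − cosθ) = 1.1(1 − cos45°) = 0.322183 m
v = √(2gh) = √(2·7.0·0.322183) = 2.12381 m/s = 6.968 ft/s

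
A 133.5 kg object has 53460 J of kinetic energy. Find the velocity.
v = √(2·KE/m) = √(2·53460/133.5) = 28.3 m/s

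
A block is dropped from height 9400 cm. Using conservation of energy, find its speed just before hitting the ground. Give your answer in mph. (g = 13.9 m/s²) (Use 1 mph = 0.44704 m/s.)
Convert to SI: h = 94.0 m
mgh = ½mv² ⇒ v = √(2gh) = √(2·13.9·94.0) = 51.1195 m/s = 114.4 mph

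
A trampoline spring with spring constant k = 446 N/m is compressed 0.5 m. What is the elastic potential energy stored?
PE = ½kx² = ½(446)(0.5)² = 55.75 J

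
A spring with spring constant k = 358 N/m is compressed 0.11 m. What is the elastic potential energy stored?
PE = ½kx² = ½(358)(0.11)² = 2.166 J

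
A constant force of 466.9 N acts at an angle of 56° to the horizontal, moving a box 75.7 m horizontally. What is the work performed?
W = F·d·cosθ = (466.9)(75.7)cos(56°) = 19760 J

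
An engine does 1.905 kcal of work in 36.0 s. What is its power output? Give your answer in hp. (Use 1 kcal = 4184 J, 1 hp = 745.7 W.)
Convert to SI: W = 7970.52 J, t = 36.0 s
P = W/t = 7970.52/36.0 = 221.403 W = 0.2969 hp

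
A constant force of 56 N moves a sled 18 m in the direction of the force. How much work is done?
W = F·d = (56)(18) = 1008 J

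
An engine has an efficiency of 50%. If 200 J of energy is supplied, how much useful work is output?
W_out = η·W_in = 0.5·200 = 100.0 J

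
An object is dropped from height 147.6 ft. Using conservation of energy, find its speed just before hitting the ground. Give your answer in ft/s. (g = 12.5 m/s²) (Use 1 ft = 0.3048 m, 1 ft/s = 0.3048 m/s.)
Convert to SI: h = 44.9885 m
mgh = ½mv² ⇒ v = √(2gh) = √(2·12.5·44.9885) = 33.5367 m/s = 110.0 ft/s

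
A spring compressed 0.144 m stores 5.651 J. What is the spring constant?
k = 2·PE/x² = 2·5.651/(0.144)² = 545.0 N/m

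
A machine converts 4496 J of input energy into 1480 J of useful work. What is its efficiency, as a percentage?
η = W_out/W_in = 1480/4496 = 32.92%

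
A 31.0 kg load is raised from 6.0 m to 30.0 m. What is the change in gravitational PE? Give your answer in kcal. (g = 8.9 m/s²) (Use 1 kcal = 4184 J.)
ΔPE = mgΔh = (31.0)(8.9)(24.0) = 6621.6 J = 1.583 kcal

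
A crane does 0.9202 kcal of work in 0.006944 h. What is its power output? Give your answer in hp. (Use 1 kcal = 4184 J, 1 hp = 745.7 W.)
Convert to SI: W = 3850.12 J, t = 24.9984 s
P = W/t = 3850.12/24.9984 = 154.015 W = 0.2065 hp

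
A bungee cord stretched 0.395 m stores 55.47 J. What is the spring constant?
k = 2·PE/x² = 2·55.47/(0.395)² = 711.0 N/m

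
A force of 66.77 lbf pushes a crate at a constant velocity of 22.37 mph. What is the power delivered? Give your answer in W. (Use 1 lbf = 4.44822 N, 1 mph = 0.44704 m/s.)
Convert to SI: F = 297.008 N, v = 10.0003 m/s
P = Fv = (297.008)(10.0003) = 2970 W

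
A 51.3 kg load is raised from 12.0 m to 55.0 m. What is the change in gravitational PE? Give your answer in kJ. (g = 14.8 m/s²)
ΔPE = mgΔh = (51.3)(14.8)(43.0) = 32647.3 J = 32.65 kJ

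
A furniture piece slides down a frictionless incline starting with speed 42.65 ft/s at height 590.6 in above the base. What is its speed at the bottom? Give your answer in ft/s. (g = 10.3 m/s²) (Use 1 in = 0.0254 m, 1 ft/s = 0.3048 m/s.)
Convert to SI: v₀ = 12.9997 m/s, h = 15.0012 m
½mv₀² + mgh = ½mv² ⇒ v = √(v₀² + 2gh) = √(12.9997² + 2·10.3·15.0012) = 21.8636 m/s = 71.73 ft/s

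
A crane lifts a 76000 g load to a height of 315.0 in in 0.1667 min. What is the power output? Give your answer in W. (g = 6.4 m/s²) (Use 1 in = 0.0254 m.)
Convert to SI: m = 76.0 kg, h = 8.001 m, t = 10.002 s
P = mgh/t = (76.0)(6.4)(8.001)/10.002 = 389.1 W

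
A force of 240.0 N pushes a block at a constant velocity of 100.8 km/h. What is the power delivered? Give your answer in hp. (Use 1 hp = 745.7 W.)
Convert to SI: F = 240.0 N, v = 28.0 m/s
P = Fv = (240.0)(28.0) = 6720.0 W = 9.012 hp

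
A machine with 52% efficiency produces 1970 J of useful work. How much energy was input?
W_in = W_out/η = 1970/0.52 = 3788 J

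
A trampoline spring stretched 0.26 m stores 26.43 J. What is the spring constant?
k = 2·PE/x² = 2·26.43/(0.26)² = 782.0 N/m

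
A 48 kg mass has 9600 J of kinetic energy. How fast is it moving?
v = √(2·KE/m) = √(2·9600/48) = 20.0 m/s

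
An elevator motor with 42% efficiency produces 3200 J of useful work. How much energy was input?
W_in = W_out/η = 3200/0.42 = 7619 J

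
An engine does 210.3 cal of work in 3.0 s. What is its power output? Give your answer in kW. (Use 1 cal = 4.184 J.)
Convert to SI: W = 879.895 J, t = 3.0 s
P = W/t = 879.895/3.0 = 293.298 W = 0.2933 kW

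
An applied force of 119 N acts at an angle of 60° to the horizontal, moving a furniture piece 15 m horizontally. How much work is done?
W = F·d·cosθ = (119)(15)cos(60°) = 892.5 J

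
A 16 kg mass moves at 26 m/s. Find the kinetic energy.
KE = ½mv² = ½(16)(26)² = 5408.0 J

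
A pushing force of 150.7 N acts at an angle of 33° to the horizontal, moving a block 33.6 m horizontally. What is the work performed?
W = F·d·cosθ = (150.7)(33.6)cos(33°) = 4247 J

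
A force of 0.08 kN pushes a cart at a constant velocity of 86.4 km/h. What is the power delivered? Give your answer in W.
Convert to SI: F = 80.0 N, v = 24.0 m/s
P = Fv = (80.0)(24.0) = 1920 W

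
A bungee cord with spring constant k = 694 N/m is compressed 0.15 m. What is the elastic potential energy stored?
PE = ½kx² = ½(694)(0.15)² = 7.808 J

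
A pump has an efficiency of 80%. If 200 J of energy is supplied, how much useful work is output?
W_out = η·W_in = 0.8·200 = 160.0 J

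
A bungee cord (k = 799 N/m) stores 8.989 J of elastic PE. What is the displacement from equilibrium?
x = √(2·PE/k) = √(2·8.989/799) = 0.15 m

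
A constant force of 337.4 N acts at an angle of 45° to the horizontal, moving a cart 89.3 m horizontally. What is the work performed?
W = F·d·cosθ = (337.4)(89.3)cos(45°) = 21310 J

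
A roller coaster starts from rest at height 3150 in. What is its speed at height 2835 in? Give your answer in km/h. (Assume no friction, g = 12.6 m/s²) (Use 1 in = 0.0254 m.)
Convert to SI: h₁−h₂ = 8.001 m
mgh₁ = mgh₂ + ½mv² ⇒ v = √(2g(h₁−h₂)) = √(2·12.6·8.001) = 14.1995 m/s = 51.12 km/h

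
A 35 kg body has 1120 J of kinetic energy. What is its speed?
v = √(2·KE/m) = √(2·1120/35) = 8.0 m/s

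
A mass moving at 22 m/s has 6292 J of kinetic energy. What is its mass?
m = 2·KE/v² = 2·6292/(22)² = 26.0 kg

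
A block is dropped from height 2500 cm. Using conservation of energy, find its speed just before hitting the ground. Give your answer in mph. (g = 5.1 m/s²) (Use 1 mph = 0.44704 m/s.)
Convert to SI: h = 25.0 m
mgh = ½mv² ⇒ v = √(2gh) = √(2·5.1·25.0) = 15.9687 m/s = 35.72 mph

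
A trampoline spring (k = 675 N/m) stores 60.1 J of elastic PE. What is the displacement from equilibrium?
x = √(2·PE/k) = √(2·60.1/675) = 0.422 m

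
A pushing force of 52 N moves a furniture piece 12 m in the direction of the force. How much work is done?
W = F·d = (52)(12) = 624.0 J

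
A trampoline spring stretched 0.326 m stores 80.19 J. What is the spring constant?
k = 2·PE/x² = 2·80.19/(0.326)² = 1509 N/m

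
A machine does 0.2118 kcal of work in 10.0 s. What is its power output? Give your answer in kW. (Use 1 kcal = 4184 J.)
Convert to SI: W = 886.171 J, t = 10.0 s
P = W/t = 886.171/10.0 = 88.6171 W = 0.08862 kW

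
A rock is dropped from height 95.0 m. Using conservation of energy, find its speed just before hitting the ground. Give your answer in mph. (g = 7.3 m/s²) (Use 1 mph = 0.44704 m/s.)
mgh = ½mv² ⇒ v = √(2gh) = √(2·7.3·95.0) = 37.2424 m/s = 83.31 mph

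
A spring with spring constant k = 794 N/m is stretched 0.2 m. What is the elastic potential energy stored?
PE = ½kx² = ½(794)(0.2)² = 15.88 J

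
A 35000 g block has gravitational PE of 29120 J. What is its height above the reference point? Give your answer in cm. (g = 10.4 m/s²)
Convert to SI: m = 35.0 kg, PE = 29120.0 J
h = PE/(mg) = 29120.0/(35.0·10.4) = 80.0 m = 8000 cm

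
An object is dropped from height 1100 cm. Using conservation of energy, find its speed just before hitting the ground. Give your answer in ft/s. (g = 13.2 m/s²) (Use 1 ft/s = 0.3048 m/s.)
Convert to SI: h = 11.0 m
mgh = ½mv² ⇒ v = √(2gh) = √(2·13.2·11.0) = 17.0411 m/s = 55.91 ft/s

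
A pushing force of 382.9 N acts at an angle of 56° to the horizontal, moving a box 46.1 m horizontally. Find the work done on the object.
W = F·d·cosθ = (382.9)(46.1)cos(56°) = 9871 J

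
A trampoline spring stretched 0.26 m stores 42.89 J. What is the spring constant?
k = 2·PE/x² = 2·42.89/(0.26)² = 1269 N/m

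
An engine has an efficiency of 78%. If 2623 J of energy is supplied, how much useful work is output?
W_out = η·W_in = 0.78·2623 = 2045.94 J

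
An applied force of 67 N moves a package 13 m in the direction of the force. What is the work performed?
W = F·d = (67)(13) = 871.0 J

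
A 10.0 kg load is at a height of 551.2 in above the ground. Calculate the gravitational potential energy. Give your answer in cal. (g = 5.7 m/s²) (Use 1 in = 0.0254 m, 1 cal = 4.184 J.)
Convert to SI: m = 10.0 kg, h = 14.0005 m
PE = mgh = (10.0)(5.7)(14.0005) = 798.027 J = 190.7 cal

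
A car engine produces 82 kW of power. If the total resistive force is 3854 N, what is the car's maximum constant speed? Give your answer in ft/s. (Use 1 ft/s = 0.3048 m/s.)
P = Fv ⇒ v = P/F = 82000 W/3854.0 N = 21.2766 m/s = 69.81 ft/s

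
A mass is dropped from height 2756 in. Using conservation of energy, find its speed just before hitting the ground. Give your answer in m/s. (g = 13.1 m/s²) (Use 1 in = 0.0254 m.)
Convert to SI: h = 70.0024 m
mgh = ½mv² ⇒ v = √(2gh) = √(2·13.1·70.0024) = 42.83 m/s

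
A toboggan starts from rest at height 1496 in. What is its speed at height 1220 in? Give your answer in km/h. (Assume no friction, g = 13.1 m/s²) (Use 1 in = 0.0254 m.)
Convert to SI: h₁−h₂ = 7.0104 m
mgh₁ = mgh₂ + ½mv² ⇒ v = √(2g(h₁−h₂)) = √(2·13.1·7.0104) = 13.5526 m/s = 48.79 km/h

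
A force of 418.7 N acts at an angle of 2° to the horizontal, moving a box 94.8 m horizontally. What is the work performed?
W = F·d·cosθ = (418.7)(94.8)cos(2°) = 39670 J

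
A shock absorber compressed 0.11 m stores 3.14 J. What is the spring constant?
k = 2·PE/x² = 2·3.14/(0.11)² = 519.0 N/m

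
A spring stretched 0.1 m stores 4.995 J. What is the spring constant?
k = 2·PE/x² = 2·4.995/(0.1)² = 999.0 N/m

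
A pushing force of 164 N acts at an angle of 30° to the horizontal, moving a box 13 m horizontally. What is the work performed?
W = F·d·cosθ = (164)(13)cos(30°) = 1846 J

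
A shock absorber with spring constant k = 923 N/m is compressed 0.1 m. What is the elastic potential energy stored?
PE = ½kx² = ½(923)(0.1)² = 4.615 J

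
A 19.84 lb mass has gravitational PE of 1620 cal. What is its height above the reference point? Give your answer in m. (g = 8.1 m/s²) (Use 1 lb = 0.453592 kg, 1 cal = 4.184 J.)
Convert to SI: m = 8.99927 kg, PE = 6778.08 J
h = PE/(mg) = 6778.08/(8.99927·8.1) = 92.99 m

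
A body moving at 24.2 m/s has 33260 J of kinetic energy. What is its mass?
m = 2·KE/v² = 2·33260/(24.2)² = 113.6 kg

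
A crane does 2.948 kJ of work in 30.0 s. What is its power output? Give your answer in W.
Convert to SI: W = 2948.0 J, t = 30.0 s
P = W/t = 2948.0/30.0 = 98.27 W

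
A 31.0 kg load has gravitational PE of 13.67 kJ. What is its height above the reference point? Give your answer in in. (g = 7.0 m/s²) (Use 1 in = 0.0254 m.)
Convert to SI: m = 31.0 kg, PE = 13670.0 J
h = PE/(mg) = 13670.0/(31.0·7.0) = 62.9954 m = 2480 in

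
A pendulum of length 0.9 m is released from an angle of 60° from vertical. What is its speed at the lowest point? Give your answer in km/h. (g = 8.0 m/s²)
h = L(1 − cosθ) = 0.9(1 − cos60°) = 0.45 m
v = √(2gh) = √(2·8.0·0.45) = 2.68328 m/s = 9.66 km/h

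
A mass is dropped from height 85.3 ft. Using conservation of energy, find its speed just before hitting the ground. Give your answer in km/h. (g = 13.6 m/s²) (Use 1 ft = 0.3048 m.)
Convert to SI: h = 25.9994 m
mgh = ½mv² ⇒ v = √(2gh) = √(2·13.6·25.9994) = 26.5929 m/s = 95.73 km/h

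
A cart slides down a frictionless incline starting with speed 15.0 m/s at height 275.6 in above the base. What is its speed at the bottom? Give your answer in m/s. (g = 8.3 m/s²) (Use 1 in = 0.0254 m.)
Convert to SI: v₀ = 15.0 m/s, h = 7.00024 m
½mv₀² + mgh = ½mv² ⇒ v = √(v₀² + 2gh) = √(15.0² + 2·8.3·7.00024) = 18.47 m/s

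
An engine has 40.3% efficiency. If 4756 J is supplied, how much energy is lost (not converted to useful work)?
W_lost = W_in(1 − η) = 4756·(1 − 0.403) = 2839 J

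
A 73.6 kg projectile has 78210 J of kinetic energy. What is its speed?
v = √(2·KE/m) = √(2·78210/73.6) = 46.1 m/s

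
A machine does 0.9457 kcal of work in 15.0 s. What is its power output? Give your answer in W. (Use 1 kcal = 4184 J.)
Convert to SI: W = 3956.81 J, t = 15.0 s
P = W/t = 3956.81/15.0 = 263.8 W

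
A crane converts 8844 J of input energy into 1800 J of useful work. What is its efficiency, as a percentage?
η = W_out/W_in = 1800/8844 = 20.35%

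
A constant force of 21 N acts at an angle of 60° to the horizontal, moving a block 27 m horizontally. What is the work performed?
W = F·d·cosθ = (21)(27)cos(60°) = 283.5 J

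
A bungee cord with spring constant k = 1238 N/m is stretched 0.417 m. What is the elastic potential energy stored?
PE = ½kx² = ½(1238)(0.417)² = 107.6 J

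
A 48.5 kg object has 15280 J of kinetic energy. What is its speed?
v = √(2·KE/m) = √(2·15280/48.5) = 25.1 m/s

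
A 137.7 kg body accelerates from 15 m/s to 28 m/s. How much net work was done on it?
W = ΔKE = ½m(v₂² − v₁²) = ½(137.7)(28² − 15²) = 38487.15 J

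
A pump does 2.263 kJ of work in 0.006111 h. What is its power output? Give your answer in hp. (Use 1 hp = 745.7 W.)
Convert to SI: W = 2263.0 J, t = 21.9996 s
P = W/t = 2263.0/21.9996 = 102.866 W = 0.1379 hp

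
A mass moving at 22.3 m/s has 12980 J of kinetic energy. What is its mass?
m = 2·KE/v² = 2·12980/(22.3)² = 52.2 kg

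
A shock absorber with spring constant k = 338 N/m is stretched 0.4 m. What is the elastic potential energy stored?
PE = ½kx² = ½(338)(0.4)² = 27.04 J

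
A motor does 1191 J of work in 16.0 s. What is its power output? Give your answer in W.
P = W/t = 1191.0/16.0 = 74.44 W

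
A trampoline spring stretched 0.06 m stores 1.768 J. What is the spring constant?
k = 2·PE/x² = 2·1.768/(0.06)² = 982.2 N/m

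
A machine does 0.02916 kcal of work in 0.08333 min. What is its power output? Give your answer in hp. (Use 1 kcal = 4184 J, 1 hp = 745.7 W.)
Convert to SI: W = 122.005 J, t = 4.9998 s
P = W/t = 122.005/4.9998 = 24.4021 W = 0.03272 hp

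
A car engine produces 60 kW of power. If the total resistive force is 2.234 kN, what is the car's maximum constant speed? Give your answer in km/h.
Convert to SI: F = 2234.0 N
P = Fv ⇒ v = P/F = 60000 W/2234.0 N = 26.8577 m/s = 96.69 km/h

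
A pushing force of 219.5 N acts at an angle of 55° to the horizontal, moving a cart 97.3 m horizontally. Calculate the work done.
W = F·d·cosθ = (219.5)(97.3)cos(55°) = 12250 J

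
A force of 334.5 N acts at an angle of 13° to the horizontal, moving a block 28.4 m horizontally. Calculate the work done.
W = F·d·cosθ = (334.5)(28.4)cos(13°) = 9256 J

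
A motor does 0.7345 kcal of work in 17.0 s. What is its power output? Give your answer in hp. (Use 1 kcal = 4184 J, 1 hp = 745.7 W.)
Convert to SI: W = 3073.15 J, t = 17.0 s
P = W/t = 3073.15/17.0 = 180.773 W = 0.2424 hp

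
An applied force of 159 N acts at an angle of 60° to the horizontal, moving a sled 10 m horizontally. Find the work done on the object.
W = F·d·cosθ = (159)(10)cos(60°) = 795.0 J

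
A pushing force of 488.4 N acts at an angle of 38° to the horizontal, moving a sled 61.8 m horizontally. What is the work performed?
W = F·d·cosθ = (488.4)(61.8)cos(38°) = 23780 J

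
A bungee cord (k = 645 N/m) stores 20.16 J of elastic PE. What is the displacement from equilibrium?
x = √(2·PE/k) = √(2·20.16/645) = 0.25 m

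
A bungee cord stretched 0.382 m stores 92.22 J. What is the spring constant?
k = 2·PE/x² = 2·92.22/(0.382)² = 1264 N/m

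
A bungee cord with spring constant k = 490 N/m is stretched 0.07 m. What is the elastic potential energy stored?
PE = ½kx² = ½(490)(0.07)² = 1.201 J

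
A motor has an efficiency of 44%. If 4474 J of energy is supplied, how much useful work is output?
W_out = η·W_in = 0.44·4474 = 1968.56 J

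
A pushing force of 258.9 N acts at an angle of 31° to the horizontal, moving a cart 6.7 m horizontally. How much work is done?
W = F·d·cosθ = (258.9)(6.7)cos(31°) = 1487 J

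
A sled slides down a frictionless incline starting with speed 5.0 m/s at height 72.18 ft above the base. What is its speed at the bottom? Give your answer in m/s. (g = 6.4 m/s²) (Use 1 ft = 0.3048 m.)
Convert to SI: v₀ = 5.0 m/s, h = 22.0005 m
½mv₀² + mgh = ½mv² ⇒ v = √(v₀² + 2gh) = √(5.0² + 2·6.4·22.0005) = 17.51 m/s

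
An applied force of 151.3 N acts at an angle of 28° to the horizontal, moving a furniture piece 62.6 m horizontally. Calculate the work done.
W = F·d·cosθ = (151.3)(62.6)cos(28°) = 8363 J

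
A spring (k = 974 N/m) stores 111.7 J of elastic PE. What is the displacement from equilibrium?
x = √(2·PE/k) = √(2·111.7/974) = 0.4789 m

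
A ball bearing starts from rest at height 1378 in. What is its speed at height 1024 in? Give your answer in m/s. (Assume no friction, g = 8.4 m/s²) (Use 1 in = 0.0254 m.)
Convert to SI: h₁−h₂ = 8.9916 m
mgh₁ = mgh₂ + ½mv² ⇒ v = √(2g(h₁−h₂)) = √(2·8.4·8.9916) = 12.29 m/s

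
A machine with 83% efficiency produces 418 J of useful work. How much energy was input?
W_in = W_out/η = 418/0.83 = 503.6 J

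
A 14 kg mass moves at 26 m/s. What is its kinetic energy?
KE = ½mv² = ½(14)(26)² = 4732.0 J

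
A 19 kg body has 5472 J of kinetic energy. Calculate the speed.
v = √(2·KE/m) = √(2·5472/19) = 24.0 m/s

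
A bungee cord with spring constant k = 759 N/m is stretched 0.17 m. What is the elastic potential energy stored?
PE = ½kx² = ½(759)(0.17)² = 10.97 J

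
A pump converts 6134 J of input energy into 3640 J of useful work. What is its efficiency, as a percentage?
η = W_out/W_in = 3640/6134 = 59.34%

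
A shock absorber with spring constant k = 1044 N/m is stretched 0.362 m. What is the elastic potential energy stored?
PE = ½kx² = ½(1044)(0.362)² = 68.4 J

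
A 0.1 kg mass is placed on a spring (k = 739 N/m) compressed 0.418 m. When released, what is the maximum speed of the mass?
½kx² = ½mv² ⇒ v = x√(k/m) = (0.418)√(739/0.1) = 35.93 m/s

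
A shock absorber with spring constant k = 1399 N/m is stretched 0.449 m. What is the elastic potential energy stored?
PE = ½kx² = ½(1399)(0.449)² = 141.0 J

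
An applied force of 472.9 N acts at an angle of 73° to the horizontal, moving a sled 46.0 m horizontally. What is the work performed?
W = F·d·cosθ = (472.9)(46.0)cos(73°) = 6360 J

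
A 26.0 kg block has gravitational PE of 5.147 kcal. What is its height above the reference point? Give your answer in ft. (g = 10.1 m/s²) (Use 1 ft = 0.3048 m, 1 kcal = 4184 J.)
Convert to SI: m = 26.0 kg, PE = 21535.0 J
h = PE/(mg) = 21535.0/(26.0·10.1) = 82.007 m = 269.1 ft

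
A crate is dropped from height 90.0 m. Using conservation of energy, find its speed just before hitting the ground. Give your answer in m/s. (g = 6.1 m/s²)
mgh = ½mv² ⇒ v = √(2gh) = √(2·6.1·90.0) = 33.14 m/s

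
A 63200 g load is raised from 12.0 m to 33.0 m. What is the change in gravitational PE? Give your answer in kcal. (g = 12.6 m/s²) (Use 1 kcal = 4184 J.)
Convert to SI: m = 63.2 kg, Δh = 21.0 m
ΔPE = mgΔh = (63.2)(12.6)(21.0) = 16722.7 J = 3.997 kcal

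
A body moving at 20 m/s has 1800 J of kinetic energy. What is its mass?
m = 2·KE/v² = 2·1800/(20)² = 9.0 kg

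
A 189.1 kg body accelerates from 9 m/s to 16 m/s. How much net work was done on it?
W = ΔKE = ½m(v₂² − v₁²) = ½(189.1)(16² − 9²) = 16546.25 J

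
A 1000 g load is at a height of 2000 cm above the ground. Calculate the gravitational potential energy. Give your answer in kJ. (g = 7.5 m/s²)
Convert to SI: m = 1.0 kg, h = 20.0 m
PE = mgh = (1.0)(7.5)(20.0) = 150.0 J = 0.15 kJ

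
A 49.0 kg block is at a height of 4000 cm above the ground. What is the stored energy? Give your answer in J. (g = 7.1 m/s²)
Convert to SI: m = 49.0 kg, h = 40.0 m
PE = mgh = (49.0)(7.1)(40.0) = 13920 J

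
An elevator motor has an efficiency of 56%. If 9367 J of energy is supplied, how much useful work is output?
W_out = η·W_in = 0.56·9367 = 5245.52 J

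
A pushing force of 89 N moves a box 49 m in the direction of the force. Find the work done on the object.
W = F·d = (89)(49) = 4361 J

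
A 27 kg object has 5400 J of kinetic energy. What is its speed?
v = √(2·KE/m) = √(2·5400/27) = 20.0 m/s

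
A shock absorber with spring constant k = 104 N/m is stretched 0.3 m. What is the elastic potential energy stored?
PE = ½kx² = ½(104)(0.3)² = 4.68 J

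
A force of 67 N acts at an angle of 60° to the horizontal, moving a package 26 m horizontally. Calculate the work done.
W = F·d·cosθ = (67)(26)cos(60°) = 871.0 J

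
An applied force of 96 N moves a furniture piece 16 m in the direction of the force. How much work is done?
W = F·d = (96)(16) = 1536 J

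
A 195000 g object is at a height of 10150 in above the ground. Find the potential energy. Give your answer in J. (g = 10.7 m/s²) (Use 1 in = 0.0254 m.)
Convert to SI: m = 195.0 kg, h = 257.81 m
PE = mgh = (195.0)(10.7)(257.81) = 537900 J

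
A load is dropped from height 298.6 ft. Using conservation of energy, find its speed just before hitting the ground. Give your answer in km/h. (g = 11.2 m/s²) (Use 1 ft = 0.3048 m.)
Convert to SI: h = 91.0133 m
mgh = ½mv² ⇒ v = √(2gh) = √(2·11.2·91.0133) = 45.1519 m/s = 162.5 km/h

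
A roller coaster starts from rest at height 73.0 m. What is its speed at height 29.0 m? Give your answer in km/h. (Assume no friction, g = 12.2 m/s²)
mgh₁ = mgh₂ + ½mv² ⇒ v = √(2g(h₁−h₂)) = √(2·12.2·44.0) = 32.7658 m/s = 118.0 km/h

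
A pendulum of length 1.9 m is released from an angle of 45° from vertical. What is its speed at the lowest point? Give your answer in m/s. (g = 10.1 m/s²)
h = L(1 − cosθ) = 1.9(1 − cos45°) = 0.556497 m
v = √(2gh) = √(2·10.1·0.556497) = 3.353 m/s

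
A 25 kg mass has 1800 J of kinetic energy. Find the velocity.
v = √(2·KE/m) = √(2·1800/25) = 12.0 m/s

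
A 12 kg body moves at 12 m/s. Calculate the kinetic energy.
KE = ½mv² = ½(12)(12)² = 864.0 J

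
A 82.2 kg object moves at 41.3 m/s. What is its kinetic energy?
KE = ½mv² = ½(82.2)(41.3)² = 70100 J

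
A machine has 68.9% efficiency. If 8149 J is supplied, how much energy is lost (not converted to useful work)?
W_lost = W_in(1 − η) = 8149·(1 − 0.689) = 2534 J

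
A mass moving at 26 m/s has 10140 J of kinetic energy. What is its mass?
m = 2·KE/v² = 2·10140/(26)² = 30.0 kg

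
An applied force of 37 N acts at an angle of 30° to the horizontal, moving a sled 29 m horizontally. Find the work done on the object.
W = F·d·cosθ = (37)(29)cos(30°) = 929.2 J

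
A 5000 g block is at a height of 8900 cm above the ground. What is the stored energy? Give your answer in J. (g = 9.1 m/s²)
Convert to SI: m = 5.0 kg, h = 89.0 m
PE = mgh = (5.0)(9.1)(89.0) = 4050 J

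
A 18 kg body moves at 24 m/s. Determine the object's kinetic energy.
KE = ½mv² = ½(18)(24)² = 5184.0 J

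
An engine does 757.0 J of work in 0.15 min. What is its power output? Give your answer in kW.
Convert to SI: W = 757.0 J, t = 9.0 s
P = W/t = 757.0/9.0 = 84.1111 W = 0.08411 kW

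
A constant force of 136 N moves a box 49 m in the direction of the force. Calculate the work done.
W = F·d = (136)(49) = 6664 J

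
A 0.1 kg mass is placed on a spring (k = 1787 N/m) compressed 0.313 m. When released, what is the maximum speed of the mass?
½kx² = ½mv² ⇒ v = x√(k/m) = (0.313)√(1787/0.1) = 41.84 m/s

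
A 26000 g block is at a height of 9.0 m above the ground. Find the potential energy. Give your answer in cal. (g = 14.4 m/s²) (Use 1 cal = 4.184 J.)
Convert to SI: m = 26.0 kg, h = 9.0 m
PE = mgh = (26.0)(14.4)(9.0) = 3369.6 J = 805.4 cal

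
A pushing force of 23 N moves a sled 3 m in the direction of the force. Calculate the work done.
W = F·d = (23)(3) = 69.0 J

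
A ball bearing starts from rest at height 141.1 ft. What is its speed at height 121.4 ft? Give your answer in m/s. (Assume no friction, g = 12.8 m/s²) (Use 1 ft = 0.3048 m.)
Convert to SI: h₁−h₂ = 6.00456 m
mgh₁ = mgh₂ + ½mv² ⇒ v = √(2g(h₁−h₂)) = √(2·12.8·6.00456) = 12.4 m/s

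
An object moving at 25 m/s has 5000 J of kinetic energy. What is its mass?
m = 2·KE/v² = 2·5000/(25)² = 16.0 kg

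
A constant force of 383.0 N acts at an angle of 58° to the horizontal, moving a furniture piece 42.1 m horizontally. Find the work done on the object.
W = F·d·cosθ = (383.0)(42.1)cos(58°) = 8545 J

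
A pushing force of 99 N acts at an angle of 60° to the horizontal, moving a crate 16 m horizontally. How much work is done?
W = F·d·cosθ = (99)(16)cos(60°) = 792.0 J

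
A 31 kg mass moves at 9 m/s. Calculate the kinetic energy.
KE = ½mv² = ½(31)(9)² = 1255.5 J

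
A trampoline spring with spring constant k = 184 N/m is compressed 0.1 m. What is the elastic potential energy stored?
PE = ½kx² = ½(184)(0.1)² = 0.92 J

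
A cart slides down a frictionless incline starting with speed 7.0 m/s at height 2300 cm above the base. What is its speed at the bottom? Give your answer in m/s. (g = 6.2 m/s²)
Convert to SI: v₀ = 7.0 m/s, h = 23.0 m
½mv₀² + mgh = ½mv² ⇒ v = √(v₀² + 2gh) = √(7.0² + 2·6.2·23.0) = 18.28 m/s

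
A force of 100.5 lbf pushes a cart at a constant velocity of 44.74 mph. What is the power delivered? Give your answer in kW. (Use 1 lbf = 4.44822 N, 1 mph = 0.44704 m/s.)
Convert to SI: F = 447.046 N, v = 20.0006 m/s
P = Fv = (447.046)(20.0006) = 8941.18 W = 8.941 kW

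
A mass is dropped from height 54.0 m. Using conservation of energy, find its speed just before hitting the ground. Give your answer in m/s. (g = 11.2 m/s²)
mgh = ½mv² ⇒ v = √(2gh) = √(2·11.2·54.0) = 34.78 m/s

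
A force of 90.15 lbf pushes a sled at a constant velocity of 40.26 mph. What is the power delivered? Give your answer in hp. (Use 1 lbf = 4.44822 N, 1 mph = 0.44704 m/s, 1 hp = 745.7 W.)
Convert to SI: F = 401.007 N, v = 17.9978 m/s
P = Fv = (401.007)(17.9978) = 7217.257 W = 9.678 hp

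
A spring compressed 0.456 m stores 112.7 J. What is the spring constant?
k = 2·PE/x² = 2·112.7/(0.456)² = 1084 N/m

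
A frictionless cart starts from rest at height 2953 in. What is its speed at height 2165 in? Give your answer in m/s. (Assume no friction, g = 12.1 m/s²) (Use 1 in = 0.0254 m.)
Convert to SI: h₁−h₂ = 20.0152 m
mgh₁ = mgh₂ + ½mv² ⇒ v = √(2g(h₁−h₂)) = √(2·12.1·20.0152) = 22.01 m/s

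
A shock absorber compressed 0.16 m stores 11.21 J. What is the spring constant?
k = 2·PE/x² = 2·11.21/(0.16)² = 875.8 N/m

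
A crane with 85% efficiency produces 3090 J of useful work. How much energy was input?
W_in = W_out/η = 3090/0.85 = 3635 J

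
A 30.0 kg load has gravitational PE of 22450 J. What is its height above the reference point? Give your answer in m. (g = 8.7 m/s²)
h = PE/(mg) = 22450.0/(30.0·8.7) = 86.02 m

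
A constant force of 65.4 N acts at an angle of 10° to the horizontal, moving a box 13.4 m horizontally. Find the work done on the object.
W = F·d·cosθ = (65.4)(13.4)cos(10°) = 863.0 J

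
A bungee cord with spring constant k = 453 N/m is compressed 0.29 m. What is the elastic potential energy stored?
PE = ½kx² = ½(453)(0.29)² = 19.05 J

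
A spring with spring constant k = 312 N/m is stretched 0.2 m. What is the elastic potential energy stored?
PE = ½kx² = ½(312)(0.2)² = 6.24 J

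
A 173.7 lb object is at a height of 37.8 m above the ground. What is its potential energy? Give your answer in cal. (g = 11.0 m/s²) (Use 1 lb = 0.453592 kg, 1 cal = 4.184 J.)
Convert to SI: m = 78.7889 kg, h = 37.8 m
PE = mgh = (78.7889)(11.0)(37.8) = 32760.4 J = 7830 cal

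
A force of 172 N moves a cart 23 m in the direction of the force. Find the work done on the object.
W = F·d = (172)(23) = 3956 J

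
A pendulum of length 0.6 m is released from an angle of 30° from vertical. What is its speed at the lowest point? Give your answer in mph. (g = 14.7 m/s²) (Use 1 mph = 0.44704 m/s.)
h = L(1 − cosθ) = 0.6(1 − cos30°) = 0.0803848 m
v = √(2gh) = √(2·14.7·0.0803848) = 1.53731 m/s = 3.439 mph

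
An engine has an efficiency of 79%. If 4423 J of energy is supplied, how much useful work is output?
W_out = η·W_in = 0.79·4423 = 3494.17 J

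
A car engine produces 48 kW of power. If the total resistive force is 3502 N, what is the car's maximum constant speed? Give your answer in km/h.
P = Fv ⇒ v = P/F = 48000 W/3502.0 N = 13.7065 m/s = 49.34 km/h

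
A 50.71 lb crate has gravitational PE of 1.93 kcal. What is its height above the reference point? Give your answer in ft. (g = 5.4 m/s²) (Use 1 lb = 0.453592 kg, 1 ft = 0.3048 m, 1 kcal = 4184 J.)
Convert to SI: m = 23.0017 kg, PE = 8075.12 J
h = PE/(mg) = 8075.12/(23.0017·5.4) = 65.0124 m = 213.3 ft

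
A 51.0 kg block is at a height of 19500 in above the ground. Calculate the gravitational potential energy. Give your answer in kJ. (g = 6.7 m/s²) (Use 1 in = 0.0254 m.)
Convert to SI: m = 51.0 kg, h = 495.3 m
PE = mgh = (51.0)(6.7)(495.3) = 169244 J = 169.2 kJ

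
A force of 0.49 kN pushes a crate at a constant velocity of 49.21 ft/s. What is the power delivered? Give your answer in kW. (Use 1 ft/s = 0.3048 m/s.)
Convert to SI: F = 490.0 N, v = 14.9992 m/s
P = Fv = (490.0)(14.9992) = 7349.61 W = 7.35 kW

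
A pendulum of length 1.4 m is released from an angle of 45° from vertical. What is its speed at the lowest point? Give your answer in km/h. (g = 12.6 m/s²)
h = L(1 − cosθ) = 1.4(1 − cos45°) = 0.410051 m
v = √(2gh) = √(2·12.6·0.410051) = 3.21454 m/s = 11.57 km/h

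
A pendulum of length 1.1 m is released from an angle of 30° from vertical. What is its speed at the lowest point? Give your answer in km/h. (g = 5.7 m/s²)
h = L(1 − cosθ) = 1.1(1 − cos30°) = 0.147372 m
v = √(2gh) = √(2·5.7·0.147372) = 1.29616 m/s = 4.666 km/h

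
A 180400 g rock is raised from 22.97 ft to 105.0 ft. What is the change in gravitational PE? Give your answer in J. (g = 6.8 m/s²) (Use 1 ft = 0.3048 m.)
Convert to SI: m = 180.4 kg, Δh = 25.0027 m
ΔPE = mgΔh = (180.4)(6.8)(25.0027) = 30670 J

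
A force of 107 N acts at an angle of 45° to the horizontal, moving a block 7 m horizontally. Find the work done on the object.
W = F·d·cosθ = (107)(7)cos(45°) = 529.6 J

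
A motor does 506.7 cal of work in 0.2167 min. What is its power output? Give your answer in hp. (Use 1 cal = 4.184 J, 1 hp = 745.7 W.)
Convert to SI: W = 2120.03 J, t = 13.002 s
P = W/t = 2120.03/13.002 = 163.054 W = 0.2187 hp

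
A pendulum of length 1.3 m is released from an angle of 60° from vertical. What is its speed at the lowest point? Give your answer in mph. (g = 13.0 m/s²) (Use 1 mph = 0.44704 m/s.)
h = L(1 − cosθ) = 1.3(1 − cos60°) = 0.65 m
v = √(2gh) = √(2·13.0·0.65) = 4.11096 m/s = 9.196 mph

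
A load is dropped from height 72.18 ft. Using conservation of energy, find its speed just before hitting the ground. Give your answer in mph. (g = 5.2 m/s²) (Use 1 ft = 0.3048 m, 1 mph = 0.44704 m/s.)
Convert to SI: h = 22.0005 m
mgh = ½mv² ⇒ v = √(2gh) = √(2·5.2·22.0005) = 15.1263 m/s = 33.84 mph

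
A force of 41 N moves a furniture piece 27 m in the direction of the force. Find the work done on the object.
W = F·d = (41)(27) = 1107 J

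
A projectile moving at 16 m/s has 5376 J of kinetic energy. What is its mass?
m = 2·KE/v² = 2·5376/(16)² = 42.0 kg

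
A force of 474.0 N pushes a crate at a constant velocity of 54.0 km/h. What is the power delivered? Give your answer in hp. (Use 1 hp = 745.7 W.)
Convert to SI: F = 474.0 N, v = 15.0 m/s
P = Fv = (474.0)(15.0) = 7110.0 W = 9.535 hp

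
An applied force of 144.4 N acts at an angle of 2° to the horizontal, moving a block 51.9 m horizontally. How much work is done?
W = F·d·cosθ = (144.4)(51.9)cos(2°) = 7490 J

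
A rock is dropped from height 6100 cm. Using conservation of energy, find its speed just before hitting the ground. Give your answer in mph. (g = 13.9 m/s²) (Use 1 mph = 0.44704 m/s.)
Convert to SI: h = 61.0 m
mgh = ½mv² ⇒ v = √(2gh) = √(2·13.9·61.0) = 41.1801 m/s = 92.12 mph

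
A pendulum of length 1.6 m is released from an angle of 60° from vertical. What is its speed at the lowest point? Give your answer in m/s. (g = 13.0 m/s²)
h = L(1 − cosθ) = 1.6(1 − cos60°) = 0.8 m
v = √(2gh) = √(2·13.0·0.8) = 4.561 m/s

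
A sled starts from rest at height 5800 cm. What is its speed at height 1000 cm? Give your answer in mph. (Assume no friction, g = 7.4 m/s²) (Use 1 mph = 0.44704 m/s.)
Convert to SI: h₁−h₂ = 48.0 m
mgh₁ = mgh₂ + ½mv² ⇒ v = √(2g(h₁−h₂)) = √(2·7.4·48.0) = 26.6533 m/s = 59.62 mph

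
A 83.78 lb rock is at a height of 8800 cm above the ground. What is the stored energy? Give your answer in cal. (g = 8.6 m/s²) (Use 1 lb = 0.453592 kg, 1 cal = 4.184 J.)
Convert to SI: m = 38.0019 kg, h = 88.0 m
PE = mgh = (38.0019)(8.6)(88.0) = 28759.9 J = 6874 cal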